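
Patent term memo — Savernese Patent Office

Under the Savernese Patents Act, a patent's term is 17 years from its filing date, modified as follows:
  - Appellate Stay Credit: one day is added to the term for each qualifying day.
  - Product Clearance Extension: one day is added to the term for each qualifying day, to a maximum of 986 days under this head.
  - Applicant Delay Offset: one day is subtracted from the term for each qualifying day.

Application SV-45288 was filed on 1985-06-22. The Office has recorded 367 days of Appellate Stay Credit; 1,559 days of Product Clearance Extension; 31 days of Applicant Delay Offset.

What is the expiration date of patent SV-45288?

Base term: filing date + 17 years → 22 June 2002.
Appellate Stay Credit: +367 days → 24 June 2003.
Product Clearance Extension: 1559 days claimed exceeds the 986-day cap, so +986 days → 6 March 2006.
Applicant Delay Offset: −31 days → 3 February 2006.

February 3, 2006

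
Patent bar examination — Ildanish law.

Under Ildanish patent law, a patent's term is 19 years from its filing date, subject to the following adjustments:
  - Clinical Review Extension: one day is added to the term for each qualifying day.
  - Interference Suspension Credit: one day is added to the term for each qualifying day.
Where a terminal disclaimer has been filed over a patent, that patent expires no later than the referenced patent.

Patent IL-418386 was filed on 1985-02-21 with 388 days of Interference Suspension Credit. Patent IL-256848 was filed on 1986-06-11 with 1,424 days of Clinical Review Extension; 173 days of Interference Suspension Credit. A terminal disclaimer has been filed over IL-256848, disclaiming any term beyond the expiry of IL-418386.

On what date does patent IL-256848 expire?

Natural term of IL-256848:
  Base: filing + 19 years → 11 June 2005.
  Clinical Review Extension: +1424 days → 5 May 2009.
  Interference Suspension Credit: +173 days → 25 October 2009.
Expiry of referenced patent IL-418386:
  Base: filing + 19 years → 21 February 2004.
  Interference Suspension Credit: +388 days → 15 March 2005.
Terminal disclaimer: IL-256848 expires on the earlier of 25 October 2009 and 15 March 2005.

March 15, 2005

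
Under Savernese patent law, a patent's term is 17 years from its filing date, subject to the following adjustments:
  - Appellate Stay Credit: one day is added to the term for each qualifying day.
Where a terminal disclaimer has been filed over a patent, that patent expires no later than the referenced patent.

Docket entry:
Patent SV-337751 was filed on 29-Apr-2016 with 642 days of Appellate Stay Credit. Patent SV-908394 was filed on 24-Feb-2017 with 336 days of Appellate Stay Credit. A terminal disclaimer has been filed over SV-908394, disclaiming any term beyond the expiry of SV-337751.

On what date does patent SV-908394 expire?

Natural term of SV-908394:
  Base: filing + 17 years → 24 February 2034.
  Appellate Stay Credit: +336 days → 26 January 2035.
Expiry of referenced patent SV-337751:
  Base: filing + 17 years → 29 April 2033.
  Appellate Stay Credit: +642 days → 31 January 2035.
Terminal disclaimer: SV-908394 expires on the earlier of 26 January 2035 and 31 January 2035.

2035-01-26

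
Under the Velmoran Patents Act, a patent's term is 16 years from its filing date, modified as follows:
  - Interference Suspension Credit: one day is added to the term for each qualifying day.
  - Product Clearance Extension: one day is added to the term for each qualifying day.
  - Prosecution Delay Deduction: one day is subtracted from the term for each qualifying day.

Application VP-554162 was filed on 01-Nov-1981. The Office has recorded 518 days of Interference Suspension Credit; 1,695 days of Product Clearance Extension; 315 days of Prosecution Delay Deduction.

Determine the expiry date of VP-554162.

2003-01-12

Base term: filing date + 16 years → 1 November 1997.
Interference Suspension Credit: +518 days → 3 April 1999.
Product Clearance Extension: +1695 days → 23 November 2003.
Prosecution Delay Deduction: −315 days → 12 January 2003.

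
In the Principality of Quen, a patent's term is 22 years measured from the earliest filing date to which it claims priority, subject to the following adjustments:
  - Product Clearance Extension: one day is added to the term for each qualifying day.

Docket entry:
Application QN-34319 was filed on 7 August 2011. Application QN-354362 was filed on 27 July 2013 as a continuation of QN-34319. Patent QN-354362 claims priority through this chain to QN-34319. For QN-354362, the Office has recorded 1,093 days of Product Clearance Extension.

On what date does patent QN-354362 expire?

Earliest priority filing: 7 August 2011.
Base term: 7 August 2011 + 22 years → 7 August 2033.
Product Clearance Extension: +1093 days → 4 August 2036.

2036-08-04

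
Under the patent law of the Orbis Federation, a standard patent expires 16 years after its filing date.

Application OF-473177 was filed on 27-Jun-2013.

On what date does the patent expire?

2029-06-27

Filing date + 16 years → 27 June 2029.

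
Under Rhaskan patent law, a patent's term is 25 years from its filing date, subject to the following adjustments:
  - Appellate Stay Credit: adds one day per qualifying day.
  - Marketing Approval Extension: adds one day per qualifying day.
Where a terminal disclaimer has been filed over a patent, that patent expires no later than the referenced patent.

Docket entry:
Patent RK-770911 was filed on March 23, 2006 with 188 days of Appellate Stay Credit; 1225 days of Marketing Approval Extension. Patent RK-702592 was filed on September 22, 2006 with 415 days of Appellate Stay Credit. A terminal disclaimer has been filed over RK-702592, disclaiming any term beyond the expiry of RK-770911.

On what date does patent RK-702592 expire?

2032-11-10

Natural term of RK-702592:
  Base: filing + 25 years → 22 September 2031.
  Appellate Stay Credit: +415 days → 10 November 2032.
Expiry of referenced patent RK-770911:
  Base: filing + 25 years → 23 March 2031.
  Appellate Stay Credit: +188 days → 27 September 2031.
  Marketing Approval Extension: +1225 days → 3 February 2035.
Terminal disclaimer: RK-702592 expires on the earlier of 10 November 2032 and 3 February 2035.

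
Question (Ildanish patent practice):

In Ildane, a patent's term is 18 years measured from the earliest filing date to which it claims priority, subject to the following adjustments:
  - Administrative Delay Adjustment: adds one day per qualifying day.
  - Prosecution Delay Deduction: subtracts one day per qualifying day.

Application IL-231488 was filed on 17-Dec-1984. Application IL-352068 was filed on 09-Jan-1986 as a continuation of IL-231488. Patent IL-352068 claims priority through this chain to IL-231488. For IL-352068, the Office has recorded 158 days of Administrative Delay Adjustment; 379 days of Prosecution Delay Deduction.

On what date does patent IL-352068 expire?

Earliest priority filing: 17 December 1984.
Base term: 17 December 1984 + 18 years → 17 December 2002.
Administrative Delay Adjustment: +158 days → 24 May 2003.
Prosecution Delay Deduction: −379 days → 10 May 2002.

May 10, 2002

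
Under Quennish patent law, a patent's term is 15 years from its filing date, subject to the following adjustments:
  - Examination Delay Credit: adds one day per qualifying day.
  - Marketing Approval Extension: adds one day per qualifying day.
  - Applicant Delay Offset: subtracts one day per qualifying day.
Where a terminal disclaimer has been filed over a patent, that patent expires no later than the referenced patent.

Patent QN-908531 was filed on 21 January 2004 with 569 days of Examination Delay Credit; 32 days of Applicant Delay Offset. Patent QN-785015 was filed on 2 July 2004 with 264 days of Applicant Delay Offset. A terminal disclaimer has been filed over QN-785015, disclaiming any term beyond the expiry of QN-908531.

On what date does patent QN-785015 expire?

October 11, 2018

Natural term of QN-785015:
  Base: filing + 15 years → 2 July 2019.
  Applicant Delay Offset: −264 days → 11 October 2018.
Expiry of referenced patent QN-908531:
  Base: filing + 15 years → 21 January 2019.
  Examination Delay Credit: +569 days → 12 August 2020.
  Applicant Delay Offset: −32 days → 11 July 2020.
Terminal disclaimer: QN-785015 expires on the earlier of 11 October 2018 and 11 July 2020.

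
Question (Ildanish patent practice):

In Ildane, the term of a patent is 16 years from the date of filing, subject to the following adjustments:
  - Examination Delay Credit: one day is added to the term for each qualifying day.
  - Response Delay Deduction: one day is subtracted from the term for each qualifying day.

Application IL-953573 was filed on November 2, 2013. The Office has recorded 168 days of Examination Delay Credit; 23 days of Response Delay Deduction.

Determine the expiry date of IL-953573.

Base term: filing date + 16 years → 2 November 2029.
Examination Delay Credit: +168 days → 19 April 2030.
Response Delay Deduction: −23 days → 27 March 2030.

2030-03-27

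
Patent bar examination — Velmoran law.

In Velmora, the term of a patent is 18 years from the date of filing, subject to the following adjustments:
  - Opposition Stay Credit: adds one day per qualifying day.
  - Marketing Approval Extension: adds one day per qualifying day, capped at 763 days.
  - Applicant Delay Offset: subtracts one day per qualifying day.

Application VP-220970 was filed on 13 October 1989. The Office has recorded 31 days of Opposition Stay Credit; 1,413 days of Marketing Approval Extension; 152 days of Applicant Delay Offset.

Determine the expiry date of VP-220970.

Base term: filing date + 18 years → 13 October 2007.
Opposition Stay Credit: +31 days → 13 November 2007.
Marketing Approval Extension: 1413 days claimed exceeds the 763-day cap, so +763 days → 15 December 2009.
Applicant Delay Offset: −152 days → 16 July 2009.

July 16, 2009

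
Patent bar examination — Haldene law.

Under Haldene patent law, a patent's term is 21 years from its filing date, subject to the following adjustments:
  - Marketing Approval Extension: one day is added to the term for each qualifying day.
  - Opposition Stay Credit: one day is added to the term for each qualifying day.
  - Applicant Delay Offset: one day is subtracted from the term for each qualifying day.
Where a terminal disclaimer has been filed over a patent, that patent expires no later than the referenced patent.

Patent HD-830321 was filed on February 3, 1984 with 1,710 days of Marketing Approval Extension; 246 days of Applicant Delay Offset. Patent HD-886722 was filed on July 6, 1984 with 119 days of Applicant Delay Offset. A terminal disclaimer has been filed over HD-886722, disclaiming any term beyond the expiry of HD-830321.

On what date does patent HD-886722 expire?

Natural term of HD-886722:
  Base: filing + 21 years → 6 July 2005.
  Applicant Delay Offset: −119 days → 9 March 2005.
Expiry of referenced patent HD-830321:
  Base: filing + 21 years → 3 February 2005.
  Marketing Approval Extension: +1710 days → 10 October 2009.
  Applicant Delay Offset: −246 days → 6 February 2009.
Terminal disclaimer: HD-886722 expires on the earlier of 9 March 2005 and 6 February 2009.

2005-03-09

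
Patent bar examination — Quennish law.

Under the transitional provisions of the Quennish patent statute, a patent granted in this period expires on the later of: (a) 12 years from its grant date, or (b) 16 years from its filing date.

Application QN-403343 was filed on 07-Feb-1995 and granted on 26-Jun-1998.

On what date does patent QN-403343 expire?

(a) grant + 12 years → 26 June 2010.
(b) filing + 16 years → 7 February 2011.
Later of the two: 7 February 2011.

February 7, 2011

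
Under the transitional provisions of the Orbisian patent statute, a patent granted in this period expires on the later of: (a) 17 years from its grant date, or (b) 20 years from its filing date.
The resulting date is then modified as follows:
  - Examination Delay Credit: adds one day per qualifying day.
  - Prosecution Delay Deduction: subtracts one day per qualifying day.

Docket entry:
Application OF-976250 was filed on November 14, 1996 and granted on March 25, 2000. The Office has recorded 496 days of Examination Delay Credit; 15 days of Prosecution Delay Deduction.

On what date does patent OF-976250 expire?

(a) grant + 17 years → 25 March 2017.
(b) filing + 20 years → 14 November 2016.
Later of the two: 25 March 2017.
Examination Delay Credit: +496 days → 3 August 2018.
Prosecution Delay Deduction: −15 days → 19 July 2018.

2018-07-19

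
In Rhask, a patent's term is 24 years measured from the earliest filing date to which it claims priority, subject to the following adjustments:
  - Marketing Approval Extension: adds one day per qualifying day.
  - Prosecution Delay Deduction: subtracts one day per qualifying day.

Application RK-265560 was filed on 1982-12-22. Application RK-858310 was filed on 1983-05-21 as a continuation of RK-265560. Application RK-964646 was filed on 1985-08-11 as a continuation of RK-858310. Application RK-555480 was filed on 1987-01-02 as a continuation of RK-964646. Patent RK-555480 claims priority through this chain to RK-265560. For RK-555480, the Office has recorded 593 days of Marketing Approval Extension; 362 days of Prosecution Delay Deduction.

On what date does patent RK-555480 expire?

Earliest priority filing: 22 December 1982.
Base term: 22 December 1982 + 24 years → 22 December 2006.
Marketing Approval Extension: +593 days → 6 August 2008.
Prosecution Delay Deduction: −362 days → 10 August 2007.

2007-08-10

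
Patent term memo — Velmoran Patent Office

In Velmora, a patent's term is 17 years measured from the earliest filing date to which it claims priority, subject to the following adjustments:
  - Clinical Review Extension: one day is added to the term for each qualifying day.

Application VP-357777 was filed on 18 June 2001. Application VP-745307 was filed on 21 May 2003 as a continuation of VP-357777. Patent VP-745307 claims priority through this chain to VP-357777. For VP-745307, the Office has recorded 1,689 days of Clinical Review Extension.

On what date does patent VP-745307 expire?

February 1, 2023

Earliest priority filing: 18 June 2001.
Base term: 18 June 2001 + 17 years → 18 June 2018.
Clinical Review Extension: +1689 days → 1 February 2023.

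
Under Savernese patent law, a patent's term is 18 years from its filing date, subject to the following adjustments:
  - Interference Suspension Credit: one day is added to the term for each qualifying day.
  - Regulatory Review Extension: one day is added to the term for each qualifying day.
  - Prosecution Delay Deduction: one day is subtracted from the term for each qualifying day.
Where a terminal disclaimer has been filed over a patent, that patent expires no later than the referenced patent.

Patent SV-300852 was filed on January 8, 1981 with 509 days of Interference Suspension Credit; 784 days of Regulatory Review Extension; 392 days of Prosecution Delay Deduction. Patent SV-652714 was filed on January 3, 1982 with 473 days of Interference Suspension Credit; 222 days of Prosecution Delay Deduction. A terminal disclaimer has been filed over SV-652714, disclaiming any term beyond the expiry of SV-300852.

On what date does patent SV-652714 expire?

2000-09-10

Natural term of SV-652714:
  Base: filing + 18 years → 3 January 2000.
  Interference Suspension Credit: +473 days → 20 April 2001.
  Prosecution Delay Deduction: −222 days → 10 September 2000.
Expiry of referenced patent SV-300852:
  Base: filing + 18 years → 8 January 1999.
  Interference Suspension Credit: +509 days → 31 May 2000.
  Regulatory Review Extension: +784 days → 24 July 2002.
  Prosecution Delay Deduction: −392 days → 27 June 2001.
Terminal disclaimer: SV-652714 expires on the earlier of 10 September 2000 and 27 June 2001.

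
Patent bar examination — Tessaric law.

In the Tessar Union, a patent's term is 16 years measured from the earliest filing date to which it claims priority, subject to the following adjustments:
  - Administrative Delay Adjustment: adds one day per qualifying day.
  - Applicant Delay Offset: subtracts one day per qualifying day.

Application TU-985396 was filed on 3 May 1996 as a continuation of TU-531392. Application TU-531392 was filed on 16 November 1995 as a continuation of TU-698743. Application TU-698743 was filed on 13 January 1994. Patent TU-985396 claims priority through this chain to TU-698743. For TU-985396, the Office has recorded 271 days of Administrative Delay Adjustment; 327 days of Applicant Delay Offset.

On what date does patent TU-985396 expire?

2009-11-18

Earliest priority filing: 13 January 1994.
Base term: 13 January 1994 + 16 years → 13 January 2010.
Administrative Delay Adjustment: +271 days → 11 October 2010.
Applicant Delay Offset: −327 days → 18 November 2009.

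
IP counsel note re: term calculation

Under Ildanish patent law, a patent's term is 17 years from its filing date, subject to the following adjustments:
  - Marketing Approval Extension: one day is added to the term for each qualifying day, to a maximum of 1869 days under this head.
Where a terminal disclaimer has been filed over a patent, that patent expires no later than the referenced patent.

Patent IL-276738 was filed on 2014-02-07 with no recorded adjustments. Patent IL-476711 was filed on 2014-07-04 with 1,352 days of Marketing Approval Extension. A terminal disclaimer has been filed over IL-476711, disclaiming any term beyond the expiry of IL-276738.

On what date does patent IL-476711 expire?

Natural term of IL-476711:
  Base: filing + 17 years → 4 July 2031.
  Marketing Approval Extension: 1352 days (within the 1869-day cap) → +1352 days → 17 March 2035.
Expiry of referenced patent IL-276738:
  Base: filing + 17 years → 7 February 2031.
Terminal disclaimer: IL-476711 expires on the earlier of 17 March 2035 and 7 February 2031.

February 7, 2031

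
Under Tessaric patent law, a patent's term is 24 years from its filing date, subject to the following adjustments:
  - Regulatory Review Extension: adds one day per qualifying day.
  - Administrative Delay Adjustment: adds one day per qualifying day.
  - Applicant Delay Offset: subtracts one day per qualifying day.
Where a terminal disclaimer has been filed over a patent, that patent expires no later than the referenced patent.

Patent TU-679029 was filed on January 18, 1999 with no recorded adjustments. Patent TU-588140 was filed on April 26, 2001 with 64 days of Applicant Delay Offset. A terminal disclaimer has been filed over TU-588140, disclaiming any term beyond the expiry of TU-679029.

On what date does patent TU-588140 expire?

January 18, 2023

Natural term of TU-588140:
  Base: filing + 24 years → 26 April 2025.
  Applicant Delay Offset: −64 days → 21 February 2025.
Expiry of referenced patent TU-679029:
  Base: filing + 24 years → 18 January 2023.
Terminal disclaimer: TU-588140 expires on the earlier of 21 February 2025 and 18 January 2023.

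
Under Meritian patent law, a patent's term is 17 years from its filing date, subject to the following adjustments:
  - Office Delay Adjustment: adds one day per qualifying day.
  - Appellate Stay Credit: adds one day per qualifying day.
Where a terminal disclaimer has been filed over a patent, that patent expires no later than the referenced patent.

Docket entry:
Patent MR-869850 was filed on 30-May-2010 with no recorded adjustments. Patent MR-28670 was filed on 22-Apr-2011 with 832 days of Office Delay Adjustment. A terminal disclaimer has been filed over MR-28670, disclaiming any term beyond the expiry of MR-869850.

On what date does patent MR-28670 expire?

Natural term of MR-28670:
  Base: filing + 17 years → 22 April 2028.
  Office Delay Adjustment: +832 days → 2 August 2030.
Expiry of referenced patent MR-869850:
  Base: filing + 17 years → 30 May 2027.
Terminal disclaimer: MR-28670 expires on the earlier of 2 August 2030 and 30 May 2027.

May 30, 2027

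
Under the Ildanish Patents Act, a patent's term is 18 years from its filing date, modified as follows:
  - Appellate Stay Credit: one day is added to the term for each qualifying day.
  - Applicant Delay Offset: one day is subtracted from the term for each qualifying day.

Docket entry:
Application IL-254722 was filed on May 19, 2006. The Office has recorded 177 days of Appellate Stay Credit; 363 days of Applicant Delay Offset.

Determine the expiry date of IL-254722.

2023-11-15

Base term: filing date + 18 years → 19 May 2024.
Appellate Stay Credit: +177 days → 12 November 2024.
Applicant Delay Offset: −363 days → 15 November 2023.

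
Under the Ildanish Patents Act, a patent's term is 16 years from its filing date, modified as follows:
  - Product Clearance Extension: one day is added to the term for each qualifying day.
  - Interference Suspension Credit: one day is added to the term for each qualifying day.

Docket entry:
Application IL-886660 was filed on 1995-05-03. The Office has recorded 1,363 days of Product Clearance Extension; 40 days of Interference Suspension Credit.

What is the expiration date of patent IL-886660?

2015-03-06

Base term: filing date + 16 years → 3 May 2011.
Product Clearance Extension: +1363 days → 25 January 2015.
Interference Suspension Credit: +40 days → 6 March 2015.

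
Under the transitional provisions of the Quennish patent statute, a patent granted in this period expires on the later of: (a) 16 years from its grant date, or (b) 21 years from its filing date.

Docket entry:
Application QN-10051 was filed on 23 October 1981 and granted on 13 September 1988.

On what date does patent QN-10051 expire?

2004-09-13

(a) grant + 16 years → 13 September 2004.
(b) filing + 21 years → 23 October 2002.
Later of the two: 13 September 2004.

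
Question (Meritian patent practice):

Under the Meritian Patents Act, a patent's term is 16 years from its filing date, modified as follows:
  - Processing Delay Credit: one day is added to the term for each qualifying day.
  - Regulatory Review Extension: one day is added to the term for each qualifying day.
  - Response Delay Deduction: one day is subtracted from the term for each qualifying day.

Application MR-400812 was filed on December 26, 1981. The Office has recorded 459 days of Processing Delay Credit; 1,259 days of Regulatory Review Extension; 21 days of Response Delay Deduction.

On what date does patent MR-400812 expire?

August 19, 2002

Base term: filing date + 16 years → 26 December 1997.
Processing Delay Credit: +459 days → 30 March 1999.
Regulatory Review Extension: +1259 days → 9 September 2002.
Response Delay Deduction: −21 days → 19 August 2002.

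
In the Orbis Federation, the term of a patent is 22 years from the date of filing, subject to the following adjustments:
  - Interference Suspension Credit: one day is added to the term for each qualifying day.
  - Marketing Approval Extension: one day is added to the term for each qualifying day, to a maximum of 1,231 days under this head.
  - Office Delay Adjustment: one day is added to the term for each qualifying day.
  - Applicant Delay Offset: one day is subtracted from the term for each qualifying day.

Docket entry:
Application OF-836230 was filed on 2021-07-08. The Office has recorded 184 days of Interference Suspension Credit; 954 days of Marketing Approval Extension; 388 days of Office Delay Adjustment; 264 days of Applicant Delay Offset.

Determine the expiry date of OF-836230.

2046-12-21

Base term: filing date + 22 years → 8 July 2043.
Interference Suspension Credit: +184 days → 8 January 2044.
Marketing Approval Extension: 954 days (within the 1231-day cap) → +954 days → 19 August 2046.
Office Delay Adjustment: +388 days → 11 September 2047.
Applicant Delay Offset: −264 days → 21 December 2046.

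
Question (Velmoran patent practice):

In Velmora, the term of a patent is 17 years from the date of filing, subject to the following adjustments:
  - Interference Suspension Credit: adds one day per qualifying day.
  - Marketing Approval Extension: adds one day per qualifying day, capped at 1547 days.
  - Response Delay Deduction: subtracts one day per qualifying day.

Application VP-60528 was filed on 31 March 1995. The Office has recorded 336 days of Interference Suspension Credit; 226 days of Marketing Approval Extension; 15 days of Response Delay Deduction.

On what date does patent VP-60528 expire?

Base term: filing date + 17 years → 31 March 2012.
Interference Suspension Credit: +336 days → 2 March 2013.
Marketing Approval Extension: 226 days (within the 1547-day cap) → +226 days → 14 October 2013.
Response Delay Deduction: −15 days → 29 September 2013.

2013-09-29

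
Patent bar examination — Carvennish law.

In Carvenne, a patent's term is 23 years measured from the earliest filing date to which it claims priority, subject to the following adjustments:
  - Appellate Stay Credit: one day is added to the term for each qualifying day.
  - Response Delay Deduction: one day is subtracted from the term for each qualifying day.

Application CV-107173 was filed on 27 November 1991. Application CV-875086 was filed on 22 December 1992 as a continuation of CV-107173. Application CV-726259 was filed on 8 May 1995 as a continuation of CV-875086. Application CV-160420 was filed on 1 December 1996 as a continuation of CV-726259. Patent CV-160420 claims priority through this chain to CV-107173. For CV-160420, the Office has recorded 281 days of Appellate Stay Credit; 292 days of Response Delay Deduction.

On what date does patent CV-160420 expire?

November 16, 2014

Earliest priority filing: 27 November 1991.
Base term: 27 November 1991 + 23 years → 27 November 2014.
Appellate Stay Credit: +281 days → 4 September 2015.
Response Delay Deduction: −292 days → 16 November 2014.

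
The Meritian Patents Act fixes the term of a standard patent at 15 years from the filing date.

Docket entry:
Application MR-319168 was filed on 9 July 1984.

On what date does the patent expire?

1999-07-09

Filing date + 15 years → 9 July 1999.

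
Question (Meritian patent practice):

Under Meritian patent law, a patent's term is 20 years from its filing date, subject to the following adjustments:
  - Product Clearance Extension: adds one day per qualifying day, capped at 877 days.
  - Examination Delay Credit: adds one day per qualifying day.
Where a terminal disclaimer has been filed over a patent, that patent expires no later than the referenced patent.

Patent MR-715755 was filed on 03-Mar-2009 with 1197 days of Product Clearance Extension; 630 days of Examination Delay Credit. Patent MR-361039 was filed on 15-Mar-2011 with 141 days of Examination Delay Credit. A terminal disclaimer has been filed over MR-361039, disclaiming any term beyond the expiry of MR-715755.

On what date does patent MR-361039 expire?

Natural term of MR-361039:
  Base: filing + 20 years → 15 March 2031.
  Examination Delay Credit: +141 days → 3 August 2031.
Expiry of referenced patent MR-715755:
  Base: filing + 20 years → 3 March 2029.
  Product Clearance Extension: 1197 days claimed exceeds the 877-day cap, so +877 days → 28 July 2031.
  Examination Delay Credit: +630 days → 18 April 2033.
Terminal disclaimer: MR-361039 expires on the earlier of 3 August 2031 and 18 April 2033.

August 3, 2031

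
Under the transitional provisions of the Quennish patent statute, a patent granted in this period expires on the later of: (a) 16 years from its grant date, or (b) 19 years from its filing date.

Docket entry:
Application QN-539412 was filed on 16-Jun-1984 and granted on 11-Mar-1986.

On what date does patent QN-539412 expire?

(a) grant + 16 years → 11 March 2002.
(b) filing + 19 years → 16 June 2003.
Later of the two: 16 June 2003.

June 16, 2003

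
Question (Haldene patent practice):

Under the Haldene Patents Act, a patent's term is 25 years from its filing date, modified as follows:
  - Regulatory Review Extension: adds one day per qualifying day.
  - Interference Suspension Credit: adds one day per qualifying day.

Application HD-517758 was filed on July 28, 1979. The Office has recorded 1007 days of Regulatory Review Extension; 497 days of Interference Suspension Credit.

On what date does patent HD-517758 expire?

September 9, 2008

Base term: filing date + 25 years → 28 July 2004.
Regulatory Review Extension: +1007 days → 1 May 2007.
Interference Suspension Credit: +497 days → 9 September 2008.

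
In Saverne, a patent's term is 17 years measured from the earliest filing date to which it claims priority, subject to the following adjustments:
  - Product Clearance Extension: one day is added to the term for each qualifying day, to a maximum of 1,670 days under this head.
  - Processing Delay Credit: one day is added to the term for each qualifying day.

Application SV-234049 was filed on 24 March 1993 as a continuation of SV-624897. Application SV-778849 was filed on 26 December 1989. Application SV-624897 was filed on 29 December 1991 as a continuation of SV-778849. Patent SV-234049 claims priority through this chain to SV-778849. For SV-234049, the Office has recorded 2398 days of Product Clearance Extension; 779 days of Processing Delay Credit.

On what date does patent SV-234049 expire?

2013-09-09

Earliest priority filing: 26 December 1989.
Base term: 26 December 1989 + 17 years → 26 December 2006.
Product Clearance Extension: 2398 days claimed exceeds the 1670-day cap, so +1670 days → 23 July 2011.
Processing Delay Credit: +779 days → 9 September 2013.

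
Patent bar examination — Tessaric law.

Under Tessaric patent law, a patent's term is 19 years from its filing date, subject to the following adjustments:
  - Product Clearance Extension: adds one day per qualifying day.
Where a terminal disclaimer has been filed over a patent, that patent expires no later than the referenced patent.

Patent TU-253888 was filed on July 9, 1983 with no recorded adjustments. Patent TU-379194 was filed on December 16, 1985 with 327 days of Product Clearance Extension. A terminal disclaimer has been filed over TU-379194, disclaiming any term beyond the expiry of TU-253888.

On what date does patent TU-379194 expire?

2002-07-09

Natural term of TU-379194:
  Base: filing + 19 years → 16 December 2004.
  Product Clearance Extension: +327 days → 8 November 2005.
Expiry of referenced patent TU-253888:
  Base: filing + 19 years → 9 July 2002.
Terminal disclaimer: TU-379194 expires on the earlier of 8 November 2005 and 9 July 2002.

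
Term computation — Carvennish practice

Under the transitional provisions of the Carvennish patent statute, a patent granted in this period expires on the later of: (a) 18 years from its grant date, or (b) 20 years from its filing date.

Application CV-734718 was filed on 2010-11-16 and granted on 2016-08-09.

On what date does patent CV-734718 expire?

August 9, 2034

(a) grant + 18 years → 9 August 2034.
(b) filing + 20 years → 16 November 2030.
Later of the two: 9 August 2034.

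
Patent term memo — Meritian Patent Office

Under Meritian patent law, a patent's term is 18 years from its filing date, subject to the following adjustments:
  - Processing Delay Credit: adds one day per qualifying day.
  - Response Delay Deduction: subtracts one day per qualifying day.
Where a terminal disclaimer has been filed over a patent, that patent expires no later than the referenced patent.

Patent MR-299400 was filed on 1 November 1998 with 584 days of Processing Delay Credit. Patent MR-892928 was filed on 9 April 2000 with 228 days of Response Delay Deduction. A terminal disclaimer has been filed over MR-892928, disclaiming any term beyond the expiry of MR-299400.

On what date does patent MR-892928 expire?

Natural term of MR-892928:
  Base: filing + 18 years → 9 April 2018.
  Response Delay Deduction: −228 days → 24 August 2017.
Expiry of referenced patent MR-299400:
  Base: filing + 18 years → 1 November 2016.
  Processing Delay Credit: +584 days → 8 June 2018.
Terminal disclaimer: MR-892928 expires on the earlier of 24 August 2017 and 8 June 2018.

2017-08-24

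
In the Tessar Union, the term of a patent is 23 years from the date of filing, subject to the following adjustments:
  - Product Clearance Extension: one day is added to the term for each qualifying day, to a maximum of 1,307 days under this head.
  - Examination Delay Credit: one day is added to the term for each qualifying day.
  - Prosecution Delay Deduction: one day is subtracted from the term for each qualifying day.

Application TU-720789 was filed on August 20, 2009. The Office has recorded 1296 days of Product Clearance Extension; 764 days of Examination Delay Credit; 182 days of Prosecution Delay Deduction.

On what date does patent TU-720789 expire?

Base term: filing date + 23 years → 20 August 2032.
Product Clearance Extension: 1296 days (within the 1307-day cap) → +1296 days → 8 March 2036.
Examination Delay Credit: +764 days → 11 April 2038.
Prosecution Delay Deduction: −182 days → 11 October 2037.

2037-10-11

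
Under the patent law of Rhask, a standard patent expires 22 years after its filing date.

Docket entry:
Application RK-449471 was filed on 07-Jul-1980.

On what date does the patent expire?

July 7, 2002

Filing date + 22 years → 7 July 2002.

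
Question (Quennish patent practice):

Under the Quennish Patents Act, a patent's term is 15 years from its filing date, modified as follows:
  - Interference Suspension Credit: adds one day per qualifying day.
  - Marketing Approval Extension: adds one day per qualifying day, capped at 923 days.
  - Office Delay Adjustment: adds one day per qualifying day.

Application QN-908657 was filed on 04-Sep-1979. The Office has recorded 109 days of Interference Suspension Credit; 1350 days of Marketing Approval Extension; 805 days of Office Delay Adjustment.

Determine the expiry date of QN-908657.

Base term: filing date + 15 years → 4 September 1994.
Interference Suspension Credit: +109 days → 22 December 1994.
Marketing Approval Extension: 1350 days claimed exceeds the 923-day cap, so +923 days → 2 July 1997.
Office Delay Adjustment: +805 days → 15 September 1999.

1999-09-15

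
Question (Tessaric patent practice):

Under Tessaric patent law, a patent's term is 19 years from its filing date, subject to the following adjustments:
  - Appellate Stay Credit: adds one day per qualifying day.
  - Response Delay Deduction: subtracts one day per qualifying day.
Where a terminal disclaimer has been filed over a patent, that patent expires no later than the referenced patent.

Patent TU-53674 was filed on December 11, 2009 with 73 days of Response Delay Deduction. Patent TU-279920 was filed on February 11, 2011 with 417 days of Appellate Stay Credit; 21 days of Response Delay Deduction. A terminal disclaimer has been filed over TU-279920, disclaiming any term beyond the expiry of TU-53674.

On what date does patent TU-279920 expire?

2028-09-29

Natural term of TU-279920:
  Base: filing + 19 years → 11 February 2030.
  Appellate Stay Credit: +417 days → 4 April 2031.
  Response Delay Deduction: −21 days → 14 March 2031.
Expiry of referenced patent TU-53674:
  Base: filing + 19 years → 11 December 2028.
  Response Delay Deduction: −73 days → 29 September 2028.
Terminal disclaimer: TU-279920 expires on the earlier of 14 March 2031 and 29 September 2028.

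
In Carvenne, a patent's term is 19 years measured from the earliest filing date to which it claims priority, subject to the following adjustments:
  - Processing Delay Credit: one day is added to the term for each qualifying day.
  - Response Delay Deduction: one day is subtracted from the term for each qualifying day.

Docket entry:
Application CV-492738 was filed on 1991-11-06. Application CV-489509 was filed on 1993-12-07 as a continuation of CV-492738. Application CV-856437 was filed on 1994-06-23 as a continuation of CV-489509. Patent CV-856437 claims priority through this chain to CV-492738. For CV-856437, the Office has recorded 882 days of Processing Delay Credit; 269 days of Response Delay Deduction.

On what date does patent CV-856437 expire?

July 11, 2012

Earliest priority filing: 6 November 1991.
Base term: 6 November 1991 + 19 years → 6 November 2010.
Processing Delay Credit: +882 days → 6 April 2013.
Response Delay Deduction: −269 days → 11 July 2012.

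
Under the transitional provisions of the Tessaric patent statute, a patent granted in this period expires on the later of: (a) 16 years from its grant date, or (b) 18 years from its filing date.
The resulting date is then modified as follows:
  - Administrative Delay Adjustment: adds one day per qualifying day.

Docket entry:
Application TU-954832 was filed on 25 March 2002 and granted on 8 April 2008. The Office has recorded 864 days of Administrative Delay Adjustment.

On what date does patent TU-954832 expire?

(a) grant + 16 years → 8 April 2024.
(b) filing + 18 years → 25 March 2020.
Later of the two: 8 April 2024.
Administrative Delay Adjustment: +864 days → 20 August 2026.

2026-08-20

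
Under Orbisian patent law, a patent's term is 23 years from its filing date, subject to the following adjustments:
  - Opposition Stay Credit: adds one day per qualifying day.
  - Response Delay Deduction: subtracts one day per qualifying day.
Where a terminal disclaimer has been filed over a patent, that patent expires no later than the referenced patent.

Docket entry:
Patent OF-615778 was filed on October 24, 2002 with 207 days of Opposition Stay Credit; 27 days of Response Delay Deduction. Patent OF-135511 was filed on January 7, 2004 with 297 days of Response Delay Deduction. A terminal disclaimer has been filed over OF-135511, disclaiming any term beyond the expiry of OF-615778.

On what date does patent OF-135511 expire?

March 16, 2026

Natural term of OF-135511:
  Base: filing + 23 years → 7 January 2027.
  Response Delay Deduction: −297 days → 16 March 2026.
Expiry of referenced patent OF-615778:
  Base: filing + 23 years → 24 October 2025.
  Opposition Stay Credit: +207 days → 19 May 2026.
  Response Delay Deduction: −27 days → 22 April 2026.
Terminal disclaimer: OF-135511 expires on the earlier of 16 March 2026 and 22 April 2026.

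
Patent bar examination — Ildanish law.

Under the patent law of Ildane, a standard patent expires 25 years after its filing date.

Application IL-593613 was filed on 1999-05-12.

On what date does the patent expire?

2024-05-12

Filing date + 25 years → 12 May 2024.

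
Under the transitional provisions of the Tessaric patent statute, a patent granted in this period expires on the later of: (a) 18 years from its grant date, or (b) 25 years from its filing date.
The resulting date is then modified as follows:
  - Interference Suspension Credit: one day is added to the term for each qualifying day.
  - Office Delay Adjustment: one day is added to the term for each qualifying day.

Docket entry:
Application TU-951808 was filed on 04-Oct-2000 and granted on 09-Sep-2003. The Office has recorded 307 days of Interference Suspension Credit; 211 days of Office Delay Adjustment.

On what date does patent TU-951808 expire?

(a) grant + 18 years → 9 September 2021.
(b) filing + 25 years → 4 October 2025.
Later of the two: 4 October 2025.
Interference Suspension Credit: +307 days → 7 August 2026.
Office Delay Adjustment: +211 days → 6 March 2027.

March 6, 2027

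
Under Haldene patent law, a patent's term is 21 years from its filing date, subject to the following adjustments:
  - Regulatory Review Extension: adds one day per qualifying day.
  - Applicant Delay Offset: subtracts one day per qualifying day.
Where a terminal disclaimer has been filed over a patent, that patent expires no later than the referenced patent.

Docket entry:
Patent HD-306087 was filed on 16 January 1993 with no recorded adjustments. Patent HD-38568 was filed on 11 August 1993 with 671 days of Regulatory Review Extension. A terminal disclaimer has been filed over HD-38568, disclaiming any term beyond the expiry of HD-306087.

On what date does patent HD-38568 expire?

Natural term of HD-38568:
  Base: filing + 21 years → 11 August 2014.
  Regulatory Review Extension: +671 days → 12 June 2016.
Expiry of referenced patent HD-306087:
  Base: filing + 21 years → 16 January 2014.
Terminal disclaimer: HD-38568 expires on the earlier of 12 June 2016 and 16 January 2014.

2014-01-16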